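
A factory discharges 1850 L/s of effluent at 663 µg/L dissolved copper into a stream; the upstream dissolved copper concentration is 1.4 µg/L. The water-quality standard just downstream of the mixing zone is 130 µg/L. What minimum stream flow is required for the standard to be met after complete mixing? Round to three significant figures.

Set C_mix = 130: (Q·1.400 + 1850·663.0) / (Q + 1850) = 130
→ Q = 1850·(663.0 − 130)/(130 − 1.400) = 7668 L/s.

7670 L/s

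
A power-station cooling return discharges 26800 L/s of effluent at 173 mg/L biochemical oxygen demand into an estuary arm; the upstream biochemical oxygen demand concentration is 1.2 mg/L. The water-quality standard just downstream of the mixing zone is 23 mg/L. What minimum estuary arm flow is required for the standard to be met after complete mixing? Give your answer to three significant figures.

184000 L/s

Set C_mix = 23: (Q·1.200 + 26800·173.0) / (Q + 26800) = 23
→ Q = 26800·(173.0 − 23)/(23 − 1.200) = 184400 L/s.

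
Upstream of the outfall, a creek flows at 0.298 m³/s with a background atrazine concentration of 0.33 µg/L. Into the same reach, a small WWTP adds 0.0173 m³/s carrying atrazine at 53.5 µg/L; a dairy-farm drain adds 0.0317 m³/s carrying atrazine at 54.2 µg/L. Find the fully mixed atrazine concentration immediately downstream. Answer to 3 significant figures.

Flow-weighted average: C = (0.2980·0.3300 + 0.01730·53.50 + 0.03170·54.20) / 0.3470 = 2.742/0.3470 = 7.902 µg/L.

7.90 µg/L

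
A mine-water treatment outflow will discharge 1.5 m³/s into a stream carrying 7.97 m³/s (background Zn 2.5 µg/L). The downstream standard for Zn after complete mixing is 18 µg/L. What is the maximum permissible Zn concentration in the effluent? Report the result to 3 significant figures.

100 µg/L

At the limit, (Qr·Cr + Qe·Cₑ)/(Qr + Qe) = 18:
Cₑ = (9.470·18 − 7.970·2.500) / 1.500 = 100.4 µg/L.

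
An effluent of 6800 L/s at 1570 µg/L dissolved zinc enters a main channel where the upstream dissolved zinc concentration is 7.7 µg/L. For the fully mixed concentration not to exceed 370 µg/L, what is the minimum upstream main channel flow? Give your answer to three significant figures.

22500 L/s

Set C_mix = 370: (Q·7.700 + 6800·1570) / (Q + 6800) = 370
→ Q = 6800·(1570 − 370)/(370 − 7.700) = 22520 L/s.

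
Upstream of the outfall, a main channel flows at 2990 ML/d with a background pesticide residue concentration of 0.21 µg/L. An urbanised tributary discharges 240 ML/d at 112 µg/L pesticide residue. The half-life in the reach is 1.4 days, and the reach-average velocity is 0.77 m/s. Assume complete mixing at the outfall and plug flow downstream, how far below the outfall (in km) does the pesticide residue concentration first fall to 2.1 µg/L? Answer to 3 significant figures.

Mass balance: C = (2990·0.2100 + 240.0·112.0) / 3230 = 27510/3230 = 8.516 µg/L.
Half-life 1.4 d → k = ln 2 / 1.4 = 0.4951 d⁻¹.
Set 8.516·exp(−k·t) = 2.1 → t = ln(8.516/2.1)/k = 244300 s = 67.87 h.
Distance = v·t = 0.77·244300 = 188100 m = 188.1 km.

188 km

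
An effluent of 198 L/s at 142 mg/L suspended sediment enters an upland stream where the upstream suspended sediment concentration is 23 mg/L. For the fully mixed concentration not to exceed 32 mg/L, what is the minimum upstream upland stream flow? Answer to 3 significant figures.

2420 L/s

Set C_mix = 32: (Q·23.00 + 198.0·142.0) / (Q + 198.0) = 32
→ Q = 198.0·(142.0 − 32)/(32 − 23.00) = 2420 L/s.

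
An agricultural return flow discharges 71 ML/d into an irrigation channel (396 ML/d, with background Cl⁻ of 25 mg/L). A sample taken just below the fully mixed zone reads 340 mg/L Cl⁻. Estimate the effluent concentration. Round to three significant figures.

Mass balance: 396.0·25.00 + 71.00·Cₑ = 467.0·340.0
→ Cₑ = (467.0·340.0 − 396.0·25.00) / 71.00 = 2097 mg/L.

2100 mg/L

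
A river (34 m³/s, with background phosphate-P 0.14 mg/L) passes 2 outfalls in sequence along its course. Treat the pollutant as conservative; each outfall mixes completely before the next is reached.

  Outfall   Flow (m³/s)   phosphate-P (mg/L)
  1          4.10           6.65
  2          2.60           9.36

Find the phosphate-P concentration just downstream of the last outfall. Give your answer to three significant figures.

1.38 mg/L

Below outfall 1: Q → 38.10 m³/s, C = (34.00·0.1400 + 4.100·6.650)/38.10 = 0.8406 mg/L.
Below outfall 2: Q → 40.70 m³/s, C = (38.10·0.8406 + 2.600·9.360)/40.70 = 1.385 mg/L.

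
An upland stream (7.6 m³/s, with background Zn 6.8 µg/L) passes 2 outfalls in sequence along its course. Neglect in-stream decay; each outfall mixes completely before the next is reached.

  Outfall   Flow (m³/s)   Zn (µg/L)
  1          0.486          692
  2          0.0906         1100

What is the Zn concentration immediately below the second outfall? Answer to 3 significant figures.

Outfall 1: combined Q = 8.086 m³/s; C = (7.600·6.800 + 0.4860·692.0)/8.086 = 47.98 µg/L.
Outfall 2: combined Q = 8.177 m³/s; C = (8.086·47.98 + 0.09060·1100)/8.177 = 59.64 µg/L.

59.6 µg/L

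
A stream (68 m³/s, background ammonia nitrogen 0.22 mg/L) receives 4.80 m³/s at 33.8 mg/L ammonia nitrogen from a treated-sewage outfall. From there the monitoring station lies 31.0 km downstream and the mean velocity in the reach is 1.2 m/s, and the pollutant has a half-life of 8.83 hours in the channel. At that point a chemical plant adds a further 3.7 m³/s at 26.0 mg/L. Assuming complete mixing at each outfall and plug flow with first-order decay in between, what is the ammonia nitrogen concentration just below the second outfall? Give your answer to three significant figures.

2.58 mg/L

Conservation of mass: C = (68.00·0.2200 + 4.800·33.80) / 72.80 = 177.2/72.80 = 2.434 mg/L; combined flow 72.80 m³/s.
Travel time t = 31.0·1000 / 1.2 = 25830 s = 7.176 h.
Half-life 8.83 h → k = ln 2 / 8.83 = 0.07850 h⁻¹ = 1.884 d⁻¹.
Applying C = C₀e^(−kt): 2.434 × 0.5693 = 1.386 mg/L.
At the second outfall, C = (72.80·1.386 + 3.700·26.00) / (72.80 + 3.700) = 2.576 mg/L.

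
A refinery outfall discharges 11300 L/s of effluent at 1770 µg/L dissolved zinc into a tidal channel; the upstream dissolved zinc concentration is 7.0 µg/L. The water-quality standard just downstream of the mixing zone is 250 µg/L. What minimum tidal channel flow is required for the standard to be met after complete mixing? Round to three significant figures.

Set C_mix = 250: (Q·7.000 + 11300·1770) / (Q + 11300) = 250
→ Q = 11300·(1770 − 250)/(250 − 7.000) = 70680 L/s.

70700 L/s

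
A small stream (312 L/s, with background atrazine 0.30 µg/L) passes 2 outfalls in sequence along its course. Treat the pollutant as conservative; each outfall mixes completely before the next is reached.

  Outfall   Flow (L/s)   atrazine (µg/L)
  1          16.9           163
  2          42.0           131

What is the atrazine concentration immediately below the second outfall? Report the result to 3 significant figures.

Outfall 1: combined Q = 328.9 L/s; C = (312.0·0.3000 + 16.90·163.0)/328.9 = 8.660 µg/L.
Outfall 2: combined Q = 370.9 L/s; C = (328.9·8.660 + 42.00·131.0)/370.9 = 22.51 µg/L.

22.5 µg/L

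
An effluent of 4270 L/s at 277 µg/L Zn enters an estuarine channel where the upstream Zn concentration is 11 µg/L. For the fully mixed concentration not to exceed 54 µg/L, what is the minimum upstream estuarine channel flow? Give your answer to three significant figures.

22100 L/s

Set C_mix = 54: (Q·11.00 + 4270·277.0) / (Q + 4270) = 54
→ Q = 4270·(277.0 − 54)/(54 − 11.00) = 22140 L/s.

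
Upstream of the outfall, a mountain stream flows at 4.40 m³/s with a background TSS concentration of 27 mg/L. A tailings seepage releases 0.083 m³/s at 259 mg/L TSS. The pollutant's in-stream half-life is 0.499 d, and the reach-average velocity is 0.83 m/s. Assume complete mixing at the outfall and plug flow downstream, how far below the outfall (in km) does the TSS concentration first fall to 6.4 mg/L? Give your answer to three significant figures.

Conservation of mass: C = (4.400·27.00 + 0.08300·259.0) / 4.483 = 140.3/4.483 = 31.30 mg/L.
Half-life 0.499 d → k = ln 2 / 0.499 = 1.389 d⁻¹.
Set 31.30·exp(−k·t) = 6.4 → t = ln(31.30/6.4)/k = 98720 s = 27.42 h.
Distance = v·t = 0.83·98720 = 81940 m = 81.94 km.

81.9 km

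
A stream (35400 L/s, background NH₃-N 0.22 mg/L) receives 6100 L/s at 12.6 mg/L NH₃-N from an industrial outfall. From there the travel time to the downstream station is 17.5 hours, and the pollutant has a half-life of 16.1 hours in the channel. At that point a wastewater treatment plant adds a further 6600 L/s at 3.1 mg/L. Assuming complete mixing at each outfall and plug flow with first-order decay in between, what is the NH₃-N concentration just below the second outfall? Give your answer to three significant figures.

Mass balance: C = (35400·0.2200 + 6100·12.60) / 41500 = 84650/41500 = 2.040 mg/L; combined flow 41500 L/s.
Half-life 16.1 h → k = ln 2 / 16.1 = 0.04305 h⁻¹ = 1.033 d⁻¹.
After decay, C = 2.040 × e^(−kt) = 2.040 × 0.4708 = 0.9602 mg/L.
At the second outfall, C = (41500·0.9602 + 6600·3.100) / (41500 + 6600) = 1.254 mg/L.

1.25 mg/L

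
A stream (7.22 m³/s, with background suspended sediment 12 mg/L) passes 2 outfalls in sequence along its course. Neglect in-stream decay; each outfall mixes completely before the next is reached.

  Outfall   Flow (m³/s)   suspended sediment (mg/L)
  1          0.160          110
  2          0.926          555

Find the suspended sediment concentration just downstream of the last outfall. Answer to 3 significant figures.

74.4 mg/L

After outfall 1: Q = 7.220 + 0.1600 = 7.380 m³/s; C = (7.220·12.00 + 0.1600·110.0)/7.380 = 14.12 mg/L.
After outfall 2: Q = 7.380 + 0.9260 = 8.306 m³/s; C = (7.380·14.12 + 0.9260·555.0)/8.306 = 74.42 mg/L.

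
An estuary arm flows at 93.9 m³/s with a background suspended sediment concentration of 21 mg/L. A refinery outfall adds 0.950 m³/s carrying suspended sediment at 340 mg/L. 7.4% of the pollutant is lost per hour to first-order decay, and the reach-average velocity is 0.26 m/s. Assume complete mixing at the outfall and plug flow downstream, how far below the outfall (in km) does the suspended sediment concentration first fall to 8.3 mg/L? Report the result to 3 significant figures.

Conservation of mass: C = (93.90·21.00 + 0.9500·340.0) / 94.85 = 2295/94.85 = 24.20 mg/L.
7.4%/h lost → k = −ln(1 − 0.074) = 0.07688 h⁻¹.
Set 24.20·exp(−k·t) = 8.3 → t = ln(24.20/8.3)/k = 50100 s = 13.92 h.
Distance = v·t = 0.26·50100 = 13030 m = 13.03 km.

13.0 km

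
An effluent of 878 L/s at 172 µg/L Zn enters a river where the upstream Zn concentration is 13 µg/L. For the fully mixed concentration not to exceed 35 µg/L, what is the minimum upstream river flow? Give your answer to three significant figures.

Set C_mix = 35: (Q·13.00 + 878.0·172.0) / (Q + 878.0) = 35
→ Q = 878.0·(172.0 − 35)/(35 − 13.00) = 5468 L/s.

5470 L/s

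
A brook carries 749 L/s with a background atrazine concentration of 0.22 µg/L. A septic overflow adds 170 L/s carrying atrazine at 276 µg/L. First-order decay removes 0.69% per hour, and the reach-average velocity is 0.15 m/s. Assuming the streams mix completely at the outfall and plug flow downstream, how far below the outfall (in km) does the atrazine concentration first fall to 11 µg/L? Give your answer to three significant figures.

Mass balance: C = (749.0·0.2200 + 170.0·276.0) / 919.0 = 47080/919.0 = 51.23 µg/L.
0.69%/h lost → k = −ln(1 − 0.0069) = 0.006924 h⁻¹.
Set 51.23·exp(−k·t) = 11 → t = ln(51.23/11)/k = 799900 s = 222.2 h.
Distance = v·t = 0.15·799900 = 120000 m = 120.0 km.

120 km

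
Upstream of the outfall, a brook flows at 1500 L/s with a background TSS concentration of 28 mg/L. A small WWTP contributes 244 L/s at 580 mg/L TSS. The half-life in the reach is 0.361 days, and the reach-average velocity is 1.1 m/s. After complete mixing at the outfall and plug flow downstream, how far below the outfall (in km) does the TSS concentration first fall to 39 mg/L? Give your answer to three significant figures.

Flow-weighted average: C = (1500·28.00 + 244.0·580.0) / 1744 = 183500/1744 = 105.2 mg/L.
Half-life 0.361 d → k = ln 2 / 0.361 = 1.920 d⁻¹.
Set 105.2·exp(−k·t) = 39 → t = ln(105.2/39)/k = 44660 s = 12.41 h.
Distance = v·t = 1.1·44660 = 49130 m = 49.13 km.

49.1 km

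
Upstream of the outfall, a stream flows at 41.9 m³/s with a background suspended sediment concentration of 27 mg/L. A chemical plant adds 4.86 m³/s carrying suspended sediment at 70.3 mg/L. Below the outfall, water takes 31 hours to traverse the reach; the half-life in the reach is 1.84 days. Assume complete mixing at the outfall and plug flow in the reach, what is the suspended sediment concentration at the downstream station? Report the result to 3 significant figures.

19.4 mg/L

Mixed concentration C = ΣQC/ΣQ = (41.90·27.00 + 4.860·70.30) / 46.76 = 1473/46.76 = 31.50 mg/L.
Half-life 1.84 d → k = ln 2 / 1.84 = 0.3767 d⁻¹.
Decay over the reach: 31.50·exp(−kt) = 31.50·0.6147 = 19.36 mg/L.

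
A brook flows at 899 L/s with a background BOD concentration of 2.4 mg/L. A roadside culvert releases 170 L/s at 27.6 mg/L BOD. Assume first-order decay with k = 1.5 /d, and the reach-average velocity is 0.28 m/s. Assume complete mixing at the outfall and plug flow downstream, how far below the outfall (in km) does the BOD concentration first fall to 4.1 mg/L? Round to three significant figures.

Mixed concentration C = ΣQC/ΣQ = (899.0·2.400 + 170.0·27.60) / 1069 = 6850/1069 = 6.407 mg/L.
Set 6.407·exp(−k·t) = 4.1 → t = ln(6.407/4.1)/k = 25720 s = 7.144 h.
Distance = v·t = 0.28·25720 = 7201 m = 7.201 km.

7.20 km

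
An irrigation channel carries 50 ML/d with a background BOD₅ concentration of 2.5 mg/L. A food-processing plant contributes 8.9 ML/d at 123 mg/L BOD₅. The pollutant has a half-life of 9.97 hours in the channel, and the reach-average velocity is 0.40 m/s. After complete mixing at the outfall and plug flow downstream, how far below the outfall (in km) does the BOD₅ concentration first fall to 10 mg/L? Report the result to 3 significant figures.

15.1 km

Mass balance: C = (50.00·2.500 + 8.900·123.0) / 58.90 = 1220/58.90 = 20.71 mg/L.
Half-life 9.97 h → k = ln 2 / 9.97 = 0.06952 h⁻¹ = 1.669 d⁻¹.
Set 20.71·exp(−k·t) = 10 → t = ln(20.71/10)/k = 37690 s = 10.47 h.
Distance = v·t = 0.40·37690 = 15080 m = 15.08 km.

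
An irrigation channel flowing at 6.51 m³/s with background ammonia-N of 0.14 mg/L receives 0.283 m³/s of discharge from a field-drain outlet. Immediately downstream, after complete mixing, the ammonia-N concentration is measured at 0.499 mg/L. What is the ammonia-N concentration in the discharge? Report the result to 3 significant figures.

8.76 mg/L

Mass balance: 6.510·0.1400 + 0.2830·Cₑ = 6.793·0.4990
→ Cₑ = (6.793·0.4990 − 6.510·0.1400) / 0.2830 = 8.757 mg/L.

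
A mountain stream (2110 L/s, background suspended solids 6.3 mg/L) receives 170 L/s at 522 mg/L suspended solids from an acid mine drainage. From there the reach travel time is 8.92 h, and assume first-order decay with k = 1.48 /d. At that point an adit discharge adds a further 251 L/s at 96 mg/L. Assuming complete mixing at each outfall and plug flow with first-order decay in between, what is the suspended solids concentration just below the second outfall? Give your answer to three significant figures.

Conservation of mass: C = (2110·6.300 + 170.0·522.0) / 2280 = 102000/2280 = 44.75 mg/L; combined flow 2280 L/s.
Decay over the reach: 44.75·exp(−kt) = 44.75·0.5769 = 25.82 mg/L.
At the second outfall, C = (2280·25.82 + 251.0·96.00) / (2280 + 251.0) = 32.78 mg/L.

32.8 mg/L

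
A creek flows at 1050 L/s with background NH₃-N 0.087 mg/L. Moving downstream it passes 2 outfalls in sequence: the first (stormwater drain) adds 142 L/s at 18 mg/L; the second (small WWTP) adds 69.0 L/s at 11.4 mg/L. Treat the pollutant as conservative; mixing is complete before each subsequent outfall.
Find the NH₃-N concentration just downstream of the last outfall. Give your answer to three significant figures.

2.72 mg/L

Below outfall 1: Q → 1192 L/s, C = (1050·0.08700 + 142.0·18.00)/1192 = 2.221 mg/L.
Below outfall 2: Q → 1261 L/s, C = (1192·2.221 + 69.00·11.40)/1261 = 2.723 mg/L.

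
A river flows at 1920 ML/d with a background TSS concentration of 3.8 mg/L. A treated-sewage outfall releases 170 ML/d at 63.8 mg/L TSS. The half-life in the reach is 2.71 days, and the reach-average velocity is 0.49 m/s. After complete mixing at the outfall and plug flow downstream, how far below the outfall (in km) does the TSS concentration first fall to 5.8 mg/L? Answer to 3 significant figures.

Flow-weighted average: C = (1920·3.800 + 170.0·63.80) / 2090 = 18140/2090 = 8.680 mg/L.
Half-life 2.71 d → k = ln 2 / 2.71 = 0.2558 d⁻¹.
Set 8.680·exp(−k·t) = 5.8 → t = ln(8.680/5.8)/k = 136200 s = 37.83 h.
Distance = v·t = 0.49·136200 = 66740 m = 66.74 km.

66.7 km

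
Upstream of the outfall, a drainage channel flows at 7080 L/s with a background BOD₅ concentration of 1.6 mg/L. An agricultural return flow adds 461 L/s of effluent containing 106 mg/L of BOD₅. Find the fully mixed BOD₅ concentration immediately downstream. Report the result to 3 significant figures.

7.98 mg/L

Flow-weighted average: C = (7080·1.600 + 461.0·106.0) / 7541 = 60190/7541 = 7.982 mg/L.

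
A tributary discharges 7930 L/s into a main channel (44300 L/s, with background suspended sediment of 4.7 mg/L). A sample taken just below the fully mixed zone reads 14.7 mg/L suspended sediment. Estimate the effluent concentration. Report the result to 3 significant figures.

70.6 mg/L

Mass balance: 44300·4.700 + 7930·Cₑ = 52230·14.70
→ Cₑ = (52230·14.70 − 44300·4.700) / 7930 = 70.56 mg/L.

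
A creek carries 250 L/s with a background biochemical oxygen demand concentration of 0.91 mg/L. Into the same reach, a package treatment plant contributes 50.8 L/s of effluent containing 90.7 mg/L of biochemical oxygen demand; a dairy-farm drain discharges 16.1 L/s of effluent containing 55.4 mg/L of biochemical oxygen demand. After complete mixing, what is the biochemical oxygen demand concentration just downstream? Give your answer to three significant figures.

Mass balance: C = (250.0·0.9100 + 50.80·90.70 + 16.10·55.40) / 316.9 = 5727/316.9 = 18.07 mg/L.

18.1 mg/L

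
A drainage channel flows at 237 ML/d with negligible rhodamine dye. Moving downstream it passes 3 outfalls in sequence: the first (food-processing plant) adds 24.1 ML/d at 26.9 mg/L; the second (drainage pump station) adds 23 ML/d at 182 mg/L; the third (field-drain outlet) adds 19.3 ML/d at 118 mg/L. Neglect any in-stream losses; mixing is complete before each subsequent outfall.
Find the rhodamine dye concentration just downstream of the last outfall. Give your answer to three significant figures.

Outfall 1: combined Q = 261.1 ML/d; C = (237.0·0 + 24.10·26.90)/261.1 = 2.483 mg/L.
Outfall 2: combined Q = 284.1 ML/d; C = (261.1·2.483 + 23.00·182.0)/284.1 = 17.02 mg/L.
Outfall 3: combined Q = 303.4 ML/d; C = (284.1·17.02 + 19.30·118.0)/303.4 = 23.44 mg/L.

23.4 mg/L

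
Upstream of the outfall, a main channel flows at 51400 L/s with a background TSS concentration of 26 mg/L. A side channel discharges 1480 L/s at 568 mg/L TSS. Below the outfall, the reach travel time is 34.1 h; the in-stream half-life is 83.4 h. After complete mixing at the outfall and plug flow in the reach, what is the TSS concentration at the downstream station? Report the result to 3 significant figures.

After mixing, C = (51400·26.00 + 1480·568.0) / 52880 = 2177000/52880 = 41.17 mg/L.
Half-life 83.4 h → k = ln 2 / 83.4 = 0.008311 h⁻¹ = 0.1995 d⁻¹.
Decay over the reach: 41.17·exp(−kt) = 41.17·0.7532 = 31.01 mg/L.

31.0 mg/L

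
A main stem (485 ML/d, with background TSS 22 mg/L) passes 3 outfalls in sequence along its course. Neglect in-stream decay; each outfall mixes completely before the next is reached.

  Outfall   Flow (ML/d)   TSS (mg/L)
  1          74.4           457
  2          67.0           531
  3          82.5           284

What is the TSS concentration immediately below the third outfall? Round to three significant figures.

Below outfall 1: Q → 559.4 ML/d, C = (485.0·22.00 + 74.40·457.0)/559.4 = 79.85 mg/L.
Below outfall 2: Q → 626.4 ML/d, C = (559.4·79.85 + 67.00·531.0)/626.4 = 128.1 mg/L.
Below outfall 3: Q → 708.9 ML/d, C = (626.4·128.1 + 82.50·284.0)/708.9 = 146.3 mg/L.

146 mg/L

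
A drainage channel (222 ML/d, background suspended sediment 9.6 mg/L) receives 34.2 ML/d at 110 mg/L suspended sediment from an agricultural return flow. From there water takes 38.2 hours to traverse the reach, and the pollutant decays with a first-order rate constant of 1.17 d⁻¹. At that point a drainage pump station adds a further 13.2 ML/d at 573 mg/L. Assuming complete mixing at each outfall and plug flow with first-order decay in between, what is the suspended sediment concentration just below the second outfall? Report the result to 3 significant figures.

After mixing, C = (222.0·9.600 + 34.20·110.0) / 256.2 = 5893/256.2 = 23.00 mg/L; combined flow 256.2 ML/d.
Applying C = C₀e^(−kt): 23.00 × 0.1553 = 3.573 mg/L.
At the second outfall, C = (256.2·3.573 + 13.20·573.0) / (256.2 + 13.20) = 31.47 mg/L.

31.5 mg/L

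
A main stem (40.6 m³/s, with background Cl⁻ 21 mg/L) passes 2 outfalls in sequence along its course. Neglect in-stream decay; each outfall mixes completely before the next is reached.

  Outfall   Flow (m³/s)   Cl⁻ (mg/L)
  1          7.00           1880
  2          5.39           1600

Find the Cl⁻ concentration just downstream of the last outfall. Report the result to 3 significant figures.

Below outfall 1: Q → 47.60 m³/s, C = (40.60·21.00 + 7.000·1880)/47.60 = 294.4 mg/L.
Below outfall 2: Q → 52.99 m³/s, C = (47.60·294.4 + 5.390·1600)/52.99 = 427.2 mg/L.

427 mg/L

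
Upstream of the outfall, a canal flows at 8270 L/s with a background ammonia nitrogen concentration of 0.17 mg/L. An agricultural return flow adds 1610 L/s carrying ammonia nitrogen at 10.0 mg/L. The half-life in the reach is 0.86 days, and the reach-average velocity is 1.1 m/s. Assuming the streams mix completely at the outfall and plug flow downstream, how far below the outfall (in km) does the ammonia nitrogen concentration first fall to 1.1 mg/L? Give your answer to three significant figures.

After mixing, C = (8270·0.1700 + 1610·10.00) / 9880 = 17510/9880 = 1.772 mg/L.
Half-life 0.86 d → k = ln 2 / 0.86 = 0.8060 d⁻¹.
Set 1.772·exp(−k·t) = 1.1 → t = ln(1.772/1.1)/k = 51100 s = 14.20 h.
Distance = v·t = 1.1·51100 = 56210 m = 56.21 km.

56.2 km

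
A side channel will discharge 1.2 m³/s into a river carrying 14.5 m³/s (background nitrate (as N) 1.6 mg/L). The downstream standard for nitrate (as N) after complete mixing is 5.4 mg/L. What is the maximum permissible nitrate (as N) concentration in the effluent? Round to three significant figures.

At the limit, (Qr·Cr + Qe·Cₑ)/(Qr + Qe) = 5.4:
Cₑ = (15.70·5.4 − 14.50·1.600) / 1.200 = 51.32 mg/L.

51.3 mg/L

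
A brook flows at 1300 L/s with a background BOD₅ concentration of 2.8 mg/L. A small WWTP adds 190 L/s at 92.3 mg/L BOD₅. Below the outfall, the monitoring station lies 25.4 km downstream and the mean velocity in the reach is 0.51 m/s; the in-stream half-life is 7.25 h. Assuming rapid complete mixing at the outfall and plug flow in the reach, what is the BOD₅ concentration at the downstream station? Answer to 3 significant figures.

3.79 mg/L

After mixing, C = (1300·2.800 + 190.0·92.30) / 1490 = 21180/1490 = 14.21 mg/L.
Travel time t = 25.4·1000 / 0.51 = 49800 s = 13.83 h.
Half-life 7.25 h → k = ln 2 / 7.25 = 0.09561 h⁻¹ = 2.295 d⁻¹.
First-order decay: C = 14.21·exp(−k·t) = 14.21·0.2664 = 3.787 mg/L.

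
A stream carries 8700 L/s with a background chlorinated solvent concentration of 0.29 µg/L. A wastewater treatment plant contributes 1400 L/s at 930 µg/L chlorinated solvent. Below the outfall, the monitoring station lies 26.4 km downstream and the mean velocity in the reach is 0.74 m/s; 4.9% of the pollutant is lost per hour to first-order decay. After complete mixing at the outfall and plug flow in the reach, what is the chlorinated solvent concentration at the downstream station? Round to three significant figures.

78.5 µg/L

After mixing, C = (8700·0.2900 + 1400·930.0) / 10100 = 1305000/10100 = 129.2 µg/L.
Travel time t = 26.4·1000 / 0.74 = 35680 s = 9.910 h.
4.9%/h lost → k = −ln(1 − 0.049) = 0.05024 h⁻¹.
Decay over the reach: 129.2·exp(−kt) = 129.2·0.6078 = 78.51 µg/L.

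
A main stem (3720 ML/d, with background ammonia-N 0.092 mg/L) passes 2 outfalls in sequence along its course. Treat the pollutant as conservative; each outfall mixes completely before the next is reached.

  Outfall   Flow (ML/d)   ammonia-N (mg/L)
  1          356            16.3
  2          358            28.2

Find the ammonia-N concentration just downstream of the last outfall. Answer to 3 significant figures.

3.66 mg/L

Below outfall 1: Q → 4076 ML/d, C = (3720·0.09200 + 356.0·16.30)/4076 = 1.508 mg/L.
Below outfall 2: Q → 4434 ML/d, C = (4076·1.508 + 358.0·28.20)/4434 = 3.663 mg/L.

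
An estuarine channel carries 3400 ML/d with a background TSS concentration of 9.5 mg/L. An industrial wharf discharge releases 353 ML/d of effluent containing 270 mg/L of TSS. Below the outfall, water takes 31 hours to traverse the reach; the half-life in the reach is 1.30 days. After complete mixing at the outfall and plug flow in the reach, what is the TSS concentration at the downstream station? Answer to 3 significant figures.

Mixed concentration C = ΣQC/ΣQ = (3400·9.500 + 353.0·270.0) / 3753 = 127600/3753 = 34.00 mg/L.
Half-life 1.30 d → k = ln 2 / 1.30 = 0.5332 d⁻¹.
After decay, C = 34.00 × e^(−kt) = 34.00 × 0.5022 = 17.08 mg/L.

17.1 mg/L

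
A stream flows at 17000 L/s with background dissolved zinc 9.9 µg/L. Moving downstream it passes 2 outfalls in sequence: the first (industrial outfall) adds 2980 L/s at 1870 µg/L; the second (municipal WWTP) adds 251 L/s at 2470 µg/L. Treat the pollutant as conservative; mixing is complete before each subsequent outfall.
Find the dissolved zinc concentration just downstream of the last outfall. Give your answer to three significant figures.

314 µg/L

Below outfall 1: Q → 19980 L/s, C = (17000·9.900 + 2980·1870)/19980 = 287.3 µg/L.
Below outfall 2: Q → 20230 L/s, C = (19980·287.3 + 251.0·2470)/20230 = 314.4 µg/L.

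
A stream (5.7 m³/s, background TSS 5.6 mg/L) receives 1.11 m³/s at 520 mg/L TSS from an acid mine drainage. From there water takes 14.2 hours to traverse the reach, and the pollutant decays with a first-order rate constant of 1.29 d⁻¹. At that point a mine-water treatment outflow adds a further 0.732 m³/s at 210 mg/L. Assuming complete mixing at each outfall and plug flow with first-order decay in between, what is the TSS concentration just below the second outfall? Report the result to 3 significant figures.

Conservation of mass: C = (5.700·5.600 + 1.110·520.0) / 6.810 = 609.1/6.810 = 89.44 mg/L; combined flow 6.810 m³/s.
First-order decay: C = 89.44·exp(−k·t) = 89.44·0.4661 = 41.69 mg/L.
Second outfall: C = (6.810·41.69 + 0.7320·210.0)/7.542 = 58.03 mg/L.

58.0 mg/L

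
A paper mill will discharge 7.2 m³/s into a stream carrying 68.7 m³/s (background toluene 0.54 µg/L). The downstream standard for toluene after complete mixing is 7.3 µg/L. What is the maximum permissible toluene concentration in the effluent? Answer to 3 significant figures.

71.8 µg/L

At the limit, (Qr·Cr + Qe·Cₑ)/(Qr + Qe) = 7.3:
Cₑ = (75.90·7.3 − 68.70·0.5400) / 7.200 = 71.80 µg/L.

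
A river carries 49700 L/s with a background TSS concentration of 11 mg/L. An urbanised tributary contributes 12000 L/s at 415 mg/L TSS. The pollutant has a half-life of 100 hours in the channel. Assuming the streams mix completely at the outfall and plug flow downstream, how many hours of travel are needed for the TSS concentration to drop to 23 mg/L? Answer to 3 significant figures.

196 h

Mixed concentration C = ΣQC/ΣQ = (49700·11.00 + 12000·415.0) / 61700 = 5527000/61700 = 89.57 mg/L.
Half-life 100 h → k = ln 2 / 100 = 0.006931 h⁻¹ = 0.1664 d⁻¹.
89.57·exp(−k·t) = 23 → t = ln(89.57/23)/k = 706100 s = 196.1 h.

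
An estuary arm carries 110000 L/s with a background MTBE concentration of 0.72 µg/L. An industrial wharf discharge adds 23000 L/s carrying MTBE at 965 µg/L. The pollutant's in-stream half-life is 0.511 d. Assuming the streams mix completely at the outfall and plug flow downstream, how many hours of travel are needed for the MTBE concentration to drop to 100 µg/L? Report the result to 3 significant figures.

After mixing, C = (110000·0.7200 + 23000·965.0) / 133000 = 22270000/133000 = 167.5 µg/L.
Half-life 0.511 d → k = ln 2 / 0.511 = 1.356 d⁻¹.
167.5·exp(−k·t) = 100 → t = ln(167.5/100)/k = 32850 s = 9.124 h.

9.12 h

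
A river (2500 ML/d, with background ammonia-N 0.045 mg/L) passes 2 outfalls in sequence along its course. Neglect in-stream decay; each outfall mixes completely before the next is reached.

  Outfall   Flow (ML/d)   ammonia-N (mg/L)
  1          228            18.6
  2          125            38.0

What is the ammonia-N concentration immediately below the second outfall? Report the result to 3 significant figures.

3.19 mg/L

Below outfall 1: Q → 2728 ML/d, C = (2500·0.04500 + 228.0·18.60)/2728 = 1.596 mg/L.
Below outfall 2: Q → 2853 ML/d, C = (2728·1.596 + 125.0·38.00)/2853 = 3.191 mg/L.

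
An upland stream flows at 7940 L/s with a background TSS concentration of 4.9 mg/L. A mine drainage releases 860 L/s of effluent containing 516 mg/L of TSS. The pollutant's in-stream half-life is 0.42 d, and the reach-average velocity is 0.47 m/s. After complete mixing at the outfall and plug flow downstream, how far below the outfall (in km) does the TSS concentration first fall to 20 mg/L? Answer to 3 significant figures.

24.8 km

Mass balance: C = (7940·4.900 + 860.0·516.0) / 8800 = 482700/8800 = 54.85 mg/L.
Half-life 0.42 d → k = ln 2 / 0.42 = 1.650 d⁻¹.
Set 54.85·exp(−k·t) = 20 → t = ln(54.85/20)/k = 52820 s = 14.67 h.
Distance = v·t = 0.47·52820 = 24820 m = 24.82 km.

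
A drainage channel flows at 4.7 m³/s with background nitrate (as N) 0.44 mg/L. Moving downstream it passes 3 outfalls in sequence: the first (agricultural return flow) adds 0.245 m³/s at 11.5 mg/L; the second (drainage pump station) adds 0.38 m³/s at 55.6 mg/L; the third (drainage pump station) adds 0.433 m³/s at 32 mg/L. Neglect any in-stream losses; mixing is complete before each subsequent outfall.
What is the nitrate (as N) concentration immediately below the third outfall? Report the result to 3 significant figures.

6.92 mg/L

After outfall 1: Q = 4.700 + 0.2450 = 4.945 m³/s; C = (4.700·0.4400 + 0.2450·11.50)/4.945 = 0.9880 mg/L.
After outfall 2: Q = 4.945 + 0.3800 = 5.325 m³/s; C = (4.945·0.9880 + 0.3800·55.60)/5.325 = 4.885 mg/L.
After outfall 3: Q = 5.325 + 0.4330 = 5.758 m³/s; C = (5.325·4.885 + 0.4330·32.00)/5.758 = 6.924 mg/L.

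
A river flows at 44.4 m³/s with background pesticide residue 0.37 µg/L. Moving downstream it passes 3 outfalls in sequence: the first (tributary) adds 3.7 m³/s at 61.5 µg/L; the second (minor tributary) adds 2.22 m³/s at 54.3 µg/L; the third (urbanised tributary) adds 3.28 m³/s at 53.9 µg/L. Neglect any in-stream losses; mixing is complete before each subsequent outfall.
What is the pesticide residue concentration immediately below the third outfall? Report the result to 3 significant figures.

Outfall 1: combined Q = 48.10 m³/s; C = (44.40·0.3700 + 3.700·61.50)/48.10 = 5.072 µg/L.
Outfall 2: combined Q = 50.32 m³/s; C = (48.10·5.072 + 2.220·54.30)/50.32 = 7.244 µg/L.
Outfall 3: combined Q = 53.60 m³/s; C = (50.32·7.244 + 3.280·53.90)/53.60 = 10.10 µg/L.

10.1 µg/L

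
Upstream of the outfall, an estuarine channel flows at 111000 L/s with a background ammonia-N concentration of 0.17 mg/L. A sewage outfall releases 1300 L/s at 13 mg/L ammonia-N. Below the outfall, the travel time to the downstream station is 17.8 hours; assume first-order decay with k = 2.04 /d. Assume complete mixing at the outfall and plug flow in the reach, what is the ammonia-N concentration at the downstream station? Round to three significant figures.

0.0702 mg/L

Mixed concentration C = ΣQC/ΣQ = (111000·0.1700 + 1300·13.00) / 112300 = 35770/112300 = 0.3185 mg/L.
Applying C = C₀e^(−kt): 0.3185 × 0.2202 = 0.07015 mg/L.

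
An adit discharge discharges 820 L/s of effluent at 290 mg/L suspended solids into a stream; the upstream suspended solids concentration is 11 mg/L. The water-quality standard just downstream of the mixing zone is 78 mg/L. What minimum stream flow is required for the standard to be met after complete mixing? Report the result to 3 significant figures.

2590 L/s

Set C_mix = 78: (Q·11.00 + 820.0·290.0) / (Q + 820.0) = 78
→ Q = 820.0·(290.0 − 78)/(78 − 11.00) = 2595 L/s.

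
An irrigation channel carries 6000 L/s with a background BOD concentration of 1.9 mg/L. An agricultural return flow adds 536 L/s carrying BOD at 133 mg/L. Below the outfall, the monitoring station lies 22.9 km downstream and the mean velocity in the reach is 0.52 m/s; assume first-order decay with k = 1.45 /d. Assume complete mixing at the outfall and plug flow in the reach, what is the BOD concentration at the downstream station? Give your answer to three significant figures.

Flow-weighted average: C = (6000·1.900 + 536.0·133.0) / 6536 = 82690/6536 = 12.65 mg/L.
Travel time t = 22.9·1000 / 0.52 = 44040 s = 12.23 h.
After decay, C = 12.65 × e^(−kt) = 12.65 × 0.4776 = 6.042 mg/L.

6.04 mg/L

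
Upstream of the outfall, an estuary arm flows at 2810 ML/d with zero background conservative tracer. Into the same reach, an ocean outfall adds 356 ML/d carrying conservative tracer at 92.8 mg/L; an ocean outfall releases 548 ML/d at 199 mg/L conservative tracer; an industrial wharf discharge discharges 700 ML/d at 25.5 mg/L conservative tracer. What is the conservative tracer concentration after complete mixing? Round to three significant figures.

36.2 mg/L

Mixed concentration C = ΣQC/ΣQ = (2810·0 + 356.0·92.80 + 548.0·199.0 + 700.0·25.50) / 4414 = 159900/4414 = 36.23 mg/L.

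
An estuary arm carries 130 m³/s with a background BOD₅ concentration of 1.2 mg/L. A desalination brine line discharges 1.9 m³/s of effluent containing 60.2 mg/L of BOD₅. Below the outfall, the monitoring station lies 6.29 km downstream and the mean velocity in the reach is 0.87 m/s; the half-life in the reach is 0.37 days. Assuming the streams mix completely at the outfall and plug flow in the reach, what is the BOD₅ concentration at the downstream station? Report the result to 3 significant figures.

Conservation of mass: C = (130.0·1.200 + 1.900·60.20) / 131.9 = 270.4/131.9 = 2.050 mg/L.
Travel time t = 6.29·1000 / 0.87 = 7230 s = 2.008 h.
Half-life 0.37 d → k = ln 2 / 0.37 = 1.873 d⁻¹.
Decay over the reach: 2.050·exp(−kt) = 2.050·0.8549 = 1.752 mg/L.

1.75 mg/L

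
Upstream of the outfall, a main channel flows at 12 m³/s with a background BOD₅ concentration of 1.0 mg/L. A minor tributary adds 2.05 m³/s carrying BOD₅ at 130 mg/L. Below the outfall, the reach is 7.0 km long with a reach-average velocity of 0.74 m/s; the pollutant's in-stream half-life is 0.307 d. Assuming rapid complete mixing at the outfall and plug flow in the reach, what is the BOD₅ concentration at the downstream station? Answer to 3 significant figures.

After mixing, C = (12.00·1.000 + 2.050·130.0) / 14.05 = 278.5/14.05 = 19.82 mg/L.
Travel time t = 7.0·1000 / 0.74 = 9459 s = 2.628 h.
Half-life 0.307 d → k = ln 2 / 0.307 = 2.258 d⁻¹.
After decay, C = 19.82 × e^(−kt) = 19.82 × 0.7810 = 15.48 mg/L.

15.5 mg/L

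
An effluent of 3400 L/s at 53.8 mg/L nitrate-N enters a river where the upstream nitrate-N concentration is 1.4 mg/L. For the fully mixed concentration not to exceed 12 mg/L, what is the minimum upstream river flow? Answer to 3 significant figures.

Set C_mix = 12: (Q·1.400 + 3400·53.80) / (Q + 3400) = 12
→ Q = 3400·(53.80 − 12)/(12 − 1.400) = 13410 L/s.

13400 L/s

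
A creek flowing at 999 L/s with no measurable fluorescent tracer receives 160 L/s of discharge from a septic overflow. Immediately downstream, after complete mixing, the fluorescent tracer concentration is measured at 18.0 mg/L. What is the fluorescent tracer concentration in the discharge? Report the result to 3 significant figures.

130 mg/L

Mass balance: 999.0·0 + 160.0·Cₑ = 1159·18.00
→ Cₑ = (1159·18.00 − 999.0·0) / 160.0 = 130.4 mg/L.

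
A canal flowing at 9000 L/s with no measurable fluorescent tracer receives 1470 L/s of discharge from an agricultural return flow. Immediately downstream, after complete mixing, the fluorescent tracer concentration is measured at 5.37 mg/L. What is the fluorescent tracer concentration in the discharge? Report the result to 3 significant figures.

Mass balance: 9000·0 + 1470·Cₑ = 10470·5.370
→ Cₑ = (10470·5.370 − 9000·0) / 1470 = 38.25 mg/L.

38.2 mg/L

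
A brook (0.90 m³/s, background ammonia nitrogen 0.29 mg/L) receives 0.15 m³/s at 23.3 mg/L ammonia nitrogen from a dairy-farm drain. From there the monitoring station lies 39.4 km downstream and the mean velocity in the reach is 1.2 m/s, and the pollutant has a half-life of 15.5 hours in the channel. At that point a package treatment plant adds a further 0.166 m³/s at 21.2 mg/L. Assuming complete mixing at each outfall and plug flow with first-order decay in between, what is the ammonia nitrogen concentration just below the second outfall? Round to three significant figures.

4.95 mg/L

Mixed concentration C = ΣQC/ΣQ = (0.9000·0.2900 + 0.1500·23.30) / 1.050 = 3.756/1.050 = 3.577 mg/L; combined flow 1.050 m³/s.
Travel time t = 39.4·1000 / 1.2 = 32830 s = 9.120 h.
Half-life 15.5 h → k = ln 2 / 15.5 = 0.04472 h⁻¹ = 1.073 d⁻¹.
After decay, C = 3.577 × e^(−kt) = 3.577 × 0.6651 = 2.379 mg/L.
At the second outfall, C = (1.050·2.379 + 0.1660·21.20) / (1.050 + 0.1660) = 4.948 mg/L.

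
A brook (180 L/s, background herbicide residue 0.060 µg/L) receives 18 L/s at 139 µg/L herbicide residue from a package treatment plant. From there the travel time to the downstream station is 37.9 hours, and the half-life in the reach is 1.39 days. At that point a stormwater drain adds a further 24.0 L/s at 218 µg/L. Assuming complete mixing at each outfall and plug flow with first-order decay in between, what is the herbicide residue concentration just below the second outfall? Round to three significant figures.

Flow-weighted average: C = (180.0·0.06000 + 18.00·139.0) / 198.0 = 2513/198.0 = 12.69 µg/L; combined flow 198.0 L/s.
Half-life 1.39 d → k = ln 2 / 1.39 = 0.4987 d⁻¹.
Applying C = C₀e^(−kt): 12.69 × 0.4550 = 5.774 µg/L.
Second outfall: C = (198.0·5.774 + 24.00·218.0)/222.0 = 28.72 µg/L.

28.7 µg/L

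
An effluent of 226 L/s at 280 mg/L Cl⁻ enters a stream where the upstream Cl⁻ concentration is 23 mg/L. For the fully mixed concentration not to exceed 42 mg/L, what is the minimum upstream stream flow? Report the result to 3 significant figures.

2830 L/s

Set C_mix = 42: (Q·23.00 + 226.0·280.0) / (Q + 226.0) = 42
→ Q = 226.0·(280.0 − 42)/(42 − 23.00) = 2831 L/s.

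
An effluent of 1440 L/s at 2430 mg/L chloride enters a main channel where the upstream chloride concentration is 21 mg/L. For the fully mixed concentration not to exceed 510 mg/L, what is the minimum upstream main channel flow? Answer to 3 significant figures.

Set C_mix = 510: (Q·21.00 + 1440·2430) / (Q + 1440) = 510
→ Q = 1440·(2430 − 510)/(510 − 21.00) = 5654 L/s.

5650 L/s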